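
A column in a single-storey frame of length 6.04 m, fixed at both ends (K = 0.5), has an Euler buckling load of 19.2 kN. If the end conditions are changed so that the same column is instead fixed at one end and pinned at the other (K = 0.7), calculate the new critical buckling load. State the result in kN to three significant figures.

P_cr ∝ 1/K², so P_cr,new = P_cr,old × (K_old/K_new)² = 19.2 × (0.5/0.7)²
= 19.2 × 0.5102 = 9.80 kN

P_cr ≈ 9.80 kN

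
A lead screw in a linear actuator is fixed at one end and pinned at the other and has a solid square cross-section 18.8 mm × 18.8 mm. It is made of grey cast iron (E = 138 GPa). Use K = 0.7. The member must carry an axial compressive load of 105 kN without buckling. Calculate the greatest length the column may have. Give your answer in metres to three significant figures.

L_max ≈ 0.525 m

I = a⁴/12 = 18.8⁴/12 = 1.041×10^4 mm⁴
I = 1.041×10^-8 m⁴
At the buckling limit P_cr = P = 1.050×10^5 N
From P_cr = π²EI/(K·L)²:  L = (1/K)·√(π²EI/P_cr) = (1/0.7)·√(π²×1.38×10^11×1.041×10^-8/1.050×10^5)
L = 0.525 m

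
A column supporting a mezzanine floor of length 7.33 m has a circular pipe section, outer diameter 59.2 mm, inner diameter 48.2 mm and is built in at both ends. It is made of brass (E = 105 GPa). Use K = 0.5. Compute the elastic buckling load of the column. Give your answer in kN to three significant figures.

P_cr ≈ 26.1 kN

d_o = 59.2 mm, d_i = 48.2 mm
I = π(d_o⁴ − d_i⁴)/64 = π(59.2⁴ − 48.20⁴)/64 = 3.380×10^5 mm⁴
I = 3.380×10^5 mm⁴ = 3.380×10^-7 m⁴
Effective length L_e = K·L = 0.5 × 7.33 = 3.665 m
P_cr = π²EI / L_e² = π² × 105×10⁹ × 3.380×10^-7 / 3.665² = 2.607×10^4 N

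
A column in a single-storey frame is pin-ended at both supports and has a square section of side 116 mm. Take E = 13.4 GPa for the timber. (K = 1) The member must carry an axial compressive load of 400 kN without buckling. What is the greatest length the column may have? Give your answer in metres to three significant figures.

L_max ≈ 2.23 m

I = a⁴/12 = 116⁴/12 = 1.509×10^7 mm⁴
I = 1.509×10^-5 m⁴
At the buckling limit P_cr = P = 4.000×10^5 N
From P_cr = π²EI/(K·L)²:  L = (1/K)·√(π²EI/P_cr) = (1/1)·√(π²×1.34×10^10×1.509×10^-5/4.000×10^5)
L = 2.23 m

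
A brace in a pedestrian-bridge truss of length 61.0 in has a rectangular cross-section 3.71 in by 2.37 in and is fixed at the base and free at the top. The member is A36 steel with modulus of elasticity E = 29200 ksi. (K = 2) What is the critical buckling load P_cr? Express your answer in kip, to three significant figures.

P_cr ≈ 79.7 kip

Buckling occurs about the weak axis: I_min = h·b³/12 with b = 2.37 in (the shorter side).
I_min = 3.71×2.37³/12 = 4.116 in⁴
Effective length L_e = K·L = 2 × 61.0 = 122.0 in
P_cr = π²EI / L_e² = π² × 29200×10³ × 4.116 / 122.0² = 7.969×10^4 lb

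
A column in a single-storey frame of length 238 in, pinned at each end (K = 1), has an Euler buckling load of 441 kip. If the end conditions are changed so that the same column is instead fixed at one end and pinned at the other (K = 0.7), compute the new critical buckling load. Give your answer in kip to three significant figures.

P_cr ≈ 900 kip

P_cr ∝ 1/K², so P_cr,new = P_cr,old × (K_old/K_new)² = 441 × (1/0.7)²
= 441 × 2.041 = 900 kip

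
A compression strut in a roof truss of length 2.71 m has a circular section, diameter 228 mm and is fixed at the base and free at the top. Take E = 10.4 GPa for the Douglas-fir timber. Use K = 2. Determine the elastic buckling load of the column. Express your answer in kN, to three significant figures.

I = πd⁴/64 = π×228⁴/64 = 1.327×10^8 mm⁴
I = 1.327×10^8 mm⁴ = 1.327×10^-4 m⁴
Effective length L_e = K·L = 2 × 2.71 = 5.420 m
P_cr = π²EI / L_e² = π² × 10.4×10⁹ × 1.327×10^-4 / 5.420² = 4.635×10^5 N

P_cr ≈ 463 kN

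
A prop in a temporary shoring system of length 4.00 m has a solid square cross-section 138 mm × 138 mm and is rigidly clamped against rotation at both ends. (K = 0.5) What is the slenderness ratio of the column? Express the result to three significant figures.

λ ≈ 50.2

For a square r = a/√12 = 138/√12 = 39.84 mm
L_e = K·L = 0.5 × 4.00 m = 2.000 m = 2000.0 mm
λ = L_e / r_min = 2000.0 / 39.84 = 50.2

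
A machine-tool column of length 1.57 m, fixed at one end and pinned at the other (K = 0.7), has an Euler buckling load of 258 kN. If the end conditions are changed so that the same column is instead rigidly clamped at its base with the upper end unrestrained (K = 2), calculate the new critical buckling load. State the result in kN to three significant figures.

P_cr ∝ 1/K², so P_cr,new = P_cr,old × (K_old/K_new)² = 258 × (0.7/2)²
= 258 × 0.1225 = 31.6 kN

P_cr ≈ 31.6 kN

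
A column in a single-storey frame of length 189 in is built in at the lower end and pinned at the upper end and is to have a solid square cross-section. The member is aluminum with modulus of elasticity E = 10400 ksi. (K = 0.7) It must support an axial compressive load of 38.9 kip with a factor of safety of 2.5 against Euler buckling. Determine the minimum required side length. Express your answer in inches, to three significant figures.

Required P_cr = n·P = 2.5 × 38.9 = 97.25 kip
L_e = K·L = 0.7 × 189 = 132.3 in
Required I = P_cr·L_e²/(π²E) = 9.725×10^4 × 132.3² / (π² × 1.04×10^7) = 16.58 in⁴
Solid square: I = a⁴/12  ⇒  a = (12I)^(1/4) = (12×16.58)^(1/4) = 3.76 in

a ≈ 3.76 in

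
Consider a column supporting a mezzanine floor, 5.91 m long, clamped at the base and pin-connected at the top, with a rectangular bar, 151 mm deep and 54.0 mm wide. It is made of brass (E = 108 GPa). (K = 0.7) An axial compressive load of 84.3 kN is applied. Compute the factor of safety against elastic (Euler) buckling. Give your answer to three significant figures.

n ≈ 1.46

Buckling occurs about the weak axis: I_min = h·b³/12 with b = 54.0 mm (the shorter side).
I_min = 151×54.0³/12 = 1.981×10^6 mm⁴
I = 1.981×10^6 mm⁴ = 1.981×10^-6 m⁴
Effective length L_e = K·L = 0.7 × 5.91 = 4.137 m
P_cr = π²EI / L_e² = π² × 108×10⁹ × 1.981×10^-6 / 4.137² = 1.234×10^5 N
Factor of safety n = P_cr / P = 123.40 / 84.3 = 1.46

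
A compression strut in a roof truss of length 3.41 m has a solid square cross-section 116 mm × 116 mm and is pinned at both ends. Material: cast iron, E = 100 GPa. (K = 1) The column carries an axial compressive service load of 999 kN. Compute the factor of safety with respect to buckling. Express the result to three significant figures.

n ≈ 1.28

I = a⁴/12 = 116⁴/12 = 1.509×10^7 mm⁴
I = 1.509×10^7 mm⁴ = 1.509×10^-5 m⁴
Effective length L_e = K·L = 1 × 3.41 = 3.410 m
P_cr = π²EI / L_e² = π² × 100×10⁹ × 1.509×10^-5 / 3.410² = 1.281×10^6 N
Factor of safety n = P_cr / P = 1280.7 / 999 = 1.28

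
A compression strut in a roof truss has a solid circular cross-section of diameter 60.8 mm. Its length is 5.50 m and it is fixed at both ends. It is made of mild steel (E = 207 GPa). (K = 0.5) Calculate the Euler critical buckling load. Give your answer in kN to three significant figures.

P_cr ≈ 181 kN

I = πd⁴/64 = π×60.8⁴/64 = 6.708×10^5 mm⁴
I = 6.708×10^5 mm⁴ = 6.708×10^-7 m⁴
Effective length L_e = K·L = 0.5 × 5.50 = 2.750 m
P_cr = π²EI / L_e² = π² × 207×10⁹ × 6.708×10^-7 / 2.750² = 1.812×10^5 N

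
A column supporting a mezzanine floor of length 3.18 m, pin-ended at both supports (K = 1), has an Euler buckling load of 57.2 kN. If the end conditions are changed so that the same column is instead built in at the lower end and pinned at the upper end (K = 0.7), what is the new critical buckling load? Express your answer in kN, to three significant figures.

P_cr ≈ 117 kN

P_cr ∝ 1/K², so P_cr,new = P_cr,old × (K_old/K_new)² = 57.2 × (1/0.7)²
= 57.2 × 2.041 = 117 kN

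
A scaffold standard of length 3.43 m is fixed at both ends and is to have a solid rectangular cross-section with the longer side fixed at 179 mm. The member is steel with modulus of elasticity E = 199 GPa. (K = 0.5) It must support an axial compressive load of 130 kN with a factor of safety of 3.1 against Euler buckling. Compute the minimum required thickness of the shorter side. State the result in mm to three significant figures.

b ≈ 34.3 mm

Required P_cr = n·P = 3.1 × 130 = 403.0 kN
L_e = K·L = 0.5 × 3.43 = 1.715 m
Required I = P_cr·L_e²/(π²E) = 4.030×10^5 × 1.715² / (π² × 1.99×10^11) = 6.035×10^-7 m⁴
I_req = 6.035×10^5 mm⁴
Rectangle, weak axis: I_min = h·b³/12 with h = 179 mm fixed  ⇒  b = (12I/h)^(1/3) = 34.3 mm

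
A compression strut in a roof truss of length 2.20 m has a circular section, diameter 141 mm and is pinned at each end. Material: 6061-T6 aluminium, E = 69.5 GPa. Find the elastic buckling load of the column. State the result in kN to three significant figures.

P_cr ≈ 2750 kN

I = πd⁴/64 = π×141⁴/64 = 1.940×10^7 mm⁴
I = 1.940×10^7 mm⁴ = 1.940×10^-5 m⁴
Effective length L_e = K·L = 1 × 2.20 = 2.200 m
P_cr = π²EI / L_e² = π² × 69.5×10⁹ × 1.940×10^-5 / 2.200² = 2.750×10^6 N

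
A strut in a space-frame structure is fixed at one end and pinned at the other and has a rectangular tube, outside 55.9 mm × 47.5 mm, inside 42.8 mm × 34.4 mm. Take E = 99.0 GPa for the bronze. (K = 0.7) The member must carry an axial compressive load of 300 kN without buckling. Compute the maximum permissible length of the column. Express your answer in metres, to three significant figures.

L_max ≈ 1.53 m

Weak-axis I_min = (h_o·b_o³ − h_i·b_i³)/12 with b_o = 47.5, b_i = 34.40 mm (shorter outer/inner sides).
I_min = (55.9×47.5³ − 42.80×34.40³)/12 = 3.541×10^5 mm⁴
I = 3.541×10^-7 m⁴
At the buckling limit P_cr = P = 3.000×10^5 N
From P_cr = π²EI/(K·L)²:  L = (1/K)·√(π²EI/P_cr) = (1/0.7)·√(π²×9.90×10^10×3.541×10^-7/3.000×10^5)
L = 1.53 m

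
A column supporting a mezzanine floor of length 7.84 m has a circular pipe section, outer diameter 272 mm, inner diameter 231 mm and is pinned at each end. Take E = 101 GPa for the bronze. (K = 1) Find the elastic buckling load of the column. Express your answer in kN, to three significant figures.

d_o = 272 mm, d_i = 231 mm
I = π(d_o⁴ − d_i⁴)/64 = π(272⁴ − 231.0⁴)/64 = 1.289×10^8 mm⁴
I = 1.289×10^8 mm⁴ = 1.289×10^-4 m⁴
Effective length L_e = K·L = 1 × 7.84 = 7.840 m
P_cr = π²EI / L_e² = π² × 101×10⁹ × 1.289×10^-4 / 7.840² = 2.091×10^6 N

P_cr ≈ 2090 kN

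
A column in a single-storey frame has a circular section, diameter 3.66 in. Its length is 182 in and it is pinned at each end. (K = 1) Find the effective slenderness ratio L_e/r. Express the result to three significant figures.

λ ≈ 199

For a solid circle r = d/4 = 3.66/4 = 0.9150 in
L_e = K·L = 1 × 182 = 182.0 in
λ = L_e / r_min = 182.00 / 0.9150 = 199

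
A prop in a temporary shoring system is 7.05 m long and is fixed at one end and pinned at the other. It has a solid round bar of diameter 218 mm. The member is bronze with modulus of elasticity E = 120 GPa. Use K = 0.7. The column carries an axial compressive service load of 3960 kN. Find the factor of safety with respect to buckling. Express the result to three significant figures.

n ≈ 1.36

I = πd⁴/64 = π×218⁴/64 = 1.109×10^8 mm⁴
I = 1.109×10^8 mm⁴ = 1.109×10^-4 m⁴
Effective length L_e = K·L = 0.7 × 7.05 = 4.935 m
P_cr = π²EI / L_e² = π² × 120×10⁹ × 1.109×10^-4 / 4.935² = 5.391×10^6 N
Factor of safety n = P_cr / P = 5391.4 / 3960 = 1.36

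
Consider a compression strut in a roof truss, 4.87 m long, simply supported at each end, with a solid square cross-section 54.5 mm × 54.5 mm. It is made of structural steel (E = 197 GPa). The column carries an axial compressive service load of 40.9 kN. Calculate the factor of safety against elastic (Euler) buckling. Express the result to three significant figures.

n ≈ 1.47

I = a⁴/12 = 54.5⁴/12 = 7.352×10^5 mm⁴
I = 7.352×10^5 mm⁴ = 7.352×10^-7 m⁴
Effective length L_e = K·L = 1 × 4.87 = 4.870 m
P_cr = π²EI / L_e² = π² × 197×10⁹ × 7.352×10^-7 / 4.870² = 6.027×10^4 N
Factor of safety n = P_cr / P = 60.272 / 40.9 = 1.47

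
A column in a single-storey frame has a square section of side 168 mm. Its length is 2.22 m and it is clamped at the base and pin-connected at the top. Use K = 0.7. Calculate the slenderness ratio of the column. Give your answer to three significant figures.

λ ≈ 32.0

I = a⁴/12 = 168⁴/12 = 6.638×10^7 mm⁴
A = 2.822×10^4 mm²;  r_min = √(I/A) = √(6.638×10^7/2.822×10^4) = 48.50 mm
L_e = K·L = 0.7 × 2.22 m = 1.554 m = 1554.0 mm
λ = L_e / r_min = 1554.0 / 48.50 = 32.0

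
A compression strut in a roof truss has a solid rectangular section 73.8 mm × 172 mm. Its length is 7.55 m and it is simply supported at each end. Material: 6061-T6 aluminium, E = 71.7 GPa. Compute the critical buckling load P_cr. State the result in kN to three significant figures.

P_cr ≈ 71.5 kN

Buckling occurs about the weak axis: I_min = h·b³/12 with b = 73.8 mm (the shorter side).
I_min = 172×73.8³/12 = 5.761×10^6 mm⁴
I = 5.761×10^6 mm⁴ = 5.761×10^-6 m⁴
Effective length L_e = K·L = 1 × 7.55 = 7.550 m
P_cr = π²EI / L_e² = π² × 71.7×10⁹ × 5.761×10^-6 / 7.550² = 7.152×10^4 N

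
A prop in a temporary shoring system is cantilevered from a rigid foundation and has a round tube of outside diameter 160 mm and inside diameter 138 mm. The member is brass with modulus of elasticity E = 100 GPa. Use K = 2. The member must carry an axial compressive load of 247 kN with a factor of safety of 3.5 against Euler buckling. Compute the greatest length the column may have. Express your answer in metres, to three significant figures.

d_o = 160 mm, d_i = 138 mm
I = π(d_o⁴ − d_i⁴)/64 = π(160⁴ − 138.0⁴)/64 = 1.437×10^7 mm⁴
I = 1.437×10^-5 m⁴
Required critical load P_cr = n·P = 3.5 × 247 = 864.5 kN = 8.645×10^5 N
From P_cr = π²EI/(K·L)²:  L = (1/K)·√(π²EI/P_cr) = (1/2)·√(π²×1.00×10^11×1.437×10^-5/8.645×10^5)
L = 2.02 m

L_max ≈ 2.02 m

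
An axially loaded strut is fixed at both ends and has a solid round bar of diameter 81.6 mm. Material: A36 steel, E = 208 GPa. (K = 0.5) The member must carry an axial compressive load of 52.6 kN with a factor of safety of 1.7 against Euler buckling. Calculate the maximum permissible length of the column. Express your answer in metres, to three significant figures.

I = πd⁴/64 = π×81.6⁴/64 = 2.176×10^6 mm⁴
I = 2.176×10^-6 m⁴
Required critical load P_cr = n·P = 1.7 × 52.6 = 89.42 kN = 8.942×10^4 N
From P_cr = π²EI/(K·L)²:  L = (1/K)·√(π²EI/P_cr) = (1/0.5)·√(π²×2.08×10^11×2.176×10^-6/8.942×10^4)
L = 14.1 m

L_max ≈ 14.1 m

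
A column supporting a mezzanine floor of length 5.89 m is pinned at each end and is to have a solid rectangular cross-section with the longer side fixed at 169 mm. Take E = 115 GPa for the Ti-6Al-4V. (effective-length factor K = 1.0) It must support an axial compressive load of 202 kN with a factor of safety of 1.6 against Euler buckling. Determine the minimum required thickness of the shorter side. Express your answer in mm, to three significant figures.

b ≈ 88.9 mm

Required P_cr = n·P = 1.6 × 202 = 323.2 kN
L_e = K·L = 1 × 5.89 = 5.890 m
Required I = P_cr·L_e²/(π²E) = 3.232×10^5 × 5.890² / (π² × 1.15×10^11) = 9.879×10^-6 m⁴
I_req = 9.879×10^6 mm⁴
Rectangle, weak axis: I_min = h·b³/12 with h = 169 mm fixed  ⇒  b = (12I/h)^(1/3) = 88.9 mm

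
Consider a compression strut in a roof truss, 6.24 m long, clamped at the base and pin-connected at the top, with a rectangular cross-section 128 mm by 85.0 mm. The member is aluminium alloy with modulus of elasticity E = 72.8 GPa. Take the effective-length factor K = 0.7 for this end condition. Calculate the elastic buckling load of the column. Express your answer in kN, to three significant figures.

Buckling occurs about the weak axis: I_min = h·b³/12 with b = 85.0 mm (the shorter side).
I_min = 128×85.0³/12 = 6.551×10^6 mm⁴
I = 6.551×10^6 mm⁴ = 6.551×10^-6 m⁴
Effective length L_e = K·L = 0.7 × 6.24 = 4.368 m
P_cr = π²EI / L_e² = π² × 72.8×10⁹ × 6.551×10^-6 / 4.368² = 2.467×10^5 N

P_cr ≈ 247 kN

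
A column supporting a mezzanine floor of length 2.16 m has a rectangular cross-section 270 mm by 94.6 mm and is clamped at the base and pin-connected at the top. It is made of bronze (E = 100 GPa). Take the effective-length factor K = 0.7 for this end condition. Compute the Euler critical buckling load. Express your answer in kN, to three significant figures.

Buckling occurs about the weak axis: I_min = h·b³/12 with b = 94.6 mm (the shorter side).
I_min = 270×94.6³/12 = 1.905×10^7 mm⁴
I = 1.905×10^7 mm⁴ = 1.905×10^-5 m⁴
Effective length L_e = K·L = 0.7 × 2.16 = 1.512 m
P_cr = π²EI / L_e² = π² × 100×10⁹ × 1.905×10^-5 / 1.512² = 8.223×10^6 N

P_cr ≈ 8220 kN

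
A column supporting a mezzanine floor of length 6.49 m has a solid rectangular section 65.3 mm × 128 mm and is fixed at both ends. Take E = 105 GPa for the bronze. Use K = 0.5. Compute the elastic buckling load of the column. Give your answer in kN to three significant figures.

Buckling occurs about the weak axis: I_min = h·b³/12 with b = 65.3 mm (the shorter side).
I_min = 128×65.3³/12 = 2.970×10^6 mm⁴
I = 2.970×10^6 mm⁴ = 2.970×10^-6 m⁴
Effective length L_e = K·L = 0.5 × 6.49 = 3.245 m
P_cr = π²EI / L_e² = π² × 105×10⁹ × 2.970×10^-6 / 3.245² = 2.923×10^5 N

P_cr ≈ 292 kN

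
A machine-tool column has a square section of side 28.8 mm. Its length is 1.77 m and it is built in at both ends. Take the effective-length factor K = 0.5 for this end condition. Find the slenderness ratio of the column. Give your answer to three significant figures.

For a square r = a/√12 = 28.8/√12 = 8.314 mm
L_e = K·L = 0.5 × 1.77 m = 0.8850 m = 885.00 mm
λ = L_e / r_min = 885.00 / 8.314 = 106

λ ≈ 106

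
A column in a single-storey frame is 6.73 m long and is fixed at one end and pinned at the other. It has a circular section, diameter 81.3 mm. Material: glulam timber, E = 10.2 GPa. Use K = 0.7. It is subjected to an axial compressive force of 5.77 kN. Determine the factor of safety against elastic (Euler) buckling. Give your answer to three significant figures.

I = πd⁴/64 = π×81.3⁴/64 = 2.145×10^6 mm⁴
I = 2.145×10^6 mm⁴ = 2.145×10^-6 m⁴
Effective length L_e = K·L = 0.7 × 6.73 = 4.711 m
P_cr = π²EI / L_e² = π² × 10.2×10⁹ × 2.145×10^-6 / 4.711² = 9.728×10^3 N
Factor of safety n = P_cr / P = 9.7276 / 5.77 = 1.69

n ≈ 1.69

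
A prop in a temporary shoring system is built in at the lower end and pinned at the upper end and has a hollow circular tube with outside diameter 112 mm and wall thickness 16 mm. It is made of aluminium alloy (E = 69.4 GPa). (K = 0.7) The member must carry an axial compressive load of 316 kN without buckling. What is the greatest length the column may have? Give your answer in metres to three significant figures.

Inner diameter d_i = 112 − 2×16 = 80.00 mm
I = π(d_o⁴ − d_i⁴)/64 = π(112⁴ − 80.00⁴)/64 = 5.713×10^6 mm⁴
I = 5.713×10^-6 m⁴
At the buckling limit P_cr = P = 3.160×10^5 N
From P_cr = π²EI/(K·L)²:  L = (1/K)·√(π²EI/P_cr) = (1/0.7)·√(π²×6.94×10^10×5.713×10^-6/3.160×10^5)
L = 5.03 m

L_max ≈ 5.03 m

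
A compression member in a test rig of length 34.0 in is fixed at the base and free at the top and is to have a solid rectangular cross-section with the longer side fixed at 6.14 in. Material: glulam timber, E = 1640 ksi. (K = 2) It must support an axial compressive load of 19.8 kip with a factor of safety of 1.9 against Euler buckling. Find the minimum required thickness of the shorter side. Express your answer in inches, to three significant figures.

b ≈ 2.76 in

Required P_cr = n·P = 1.9 × 19.8 = 37.62 kip
L_e = K·L = 2 × 34.0 = 68.00 in
Required I = P_cr·L_e²/(π²E) = 3.762×10^4 × 68.00² / (π² × 1.64×10^6) = 10.75 in⁴
Rectangle, weak axis: I_min = h·b³/12 with h = 6.14 in fixed  ⇒  b = (12I/h)^(1/3) = 2.76 in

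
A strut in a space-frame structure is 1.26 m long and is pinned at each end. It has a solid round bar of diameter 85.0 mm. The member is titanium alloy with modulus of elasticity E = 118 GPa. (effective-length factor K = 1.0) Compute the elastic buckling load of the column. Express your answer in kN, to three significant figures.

P_cr ≈ 1880 kN

I = πd⁴/64 = π×85.0⁴/64 = 2.562×10^6 mm⁴
I = 2.562×10^6 mm⁴ = 2.562×10^-6 m⁴
Effective length L_e = K·L = 1 × 1.26 = 1.260 m
P_cr = π²EI / L_e² = π² × 118×10⁹ × 2.562×10^-6 / 1.260² = 1.880×10^6 N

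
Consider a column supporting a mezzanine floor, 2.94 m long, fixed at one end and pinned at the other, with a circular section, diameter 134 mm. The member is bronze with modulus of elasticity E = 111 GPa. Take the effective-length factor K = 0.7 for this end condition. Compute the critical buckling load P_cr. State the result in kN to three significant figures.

P_cr ≈ 4090 kN

I = πd⁴/64 = π×134⁴/64 = 1.583×10^7 mm⁴
I = 1.583×10^7 mm⁴ = 1.583×10^-5 m⁴
Effective length L_e = K·L = 0.7 × 2.94 = 2.058 m
P_cr = π²EI / L_e² = π² × 111×10⁹ × 1.583×10^-5 / 2.058² = 4.094×10^6 N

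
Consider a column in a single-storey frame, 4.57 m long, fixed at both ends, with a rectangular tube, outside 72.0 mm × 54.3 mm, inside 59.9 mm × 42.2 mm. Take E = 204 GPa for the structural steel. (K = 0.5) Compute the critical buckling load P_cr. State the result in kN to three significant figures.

Weak-axis I_min = (h_o·b_o³ − h_i·b_i³)/12 with b_o = 54.3, b_i = 42.20 mm (shorter outer/inner sides).
I_min = (72.0×54.3³ − 59.90×42.20³)/12 = 5.855×10^5 mm⁴
I = 5.855×10^5 mm⁴ = 5.855×10^-7 m⁴
Effective length L_e = K·L = 0.5 × 4.57 = 2.285 m
P_cr = π²EI / L_e² = π² × 204×10⁹ × 5.855×10^-7 / 2.285² = 2.258×10^5 N

P_cr ≈ 226 kN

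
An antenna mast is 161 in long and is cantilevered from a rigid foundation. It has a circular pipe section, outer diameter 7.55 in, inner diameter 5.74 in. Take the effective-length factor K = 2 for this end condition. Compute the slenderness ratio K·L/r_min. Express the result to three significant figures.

λ ≈ 136

d_o = 7.55 in, d_i = 5.74 in
I = π(d_o⁴ − d_i⁴)/64 = π(7.55⁴ − 5.740⁴)/64 = 106.2 in⁴
A = 18.89 in²;  r_min = √(I/A) = √(106.2/18.89) = 2.371 in
L_e = K·L = 2 × 161 = 322.0 in
λ = L_e / r_min = 322.00 / 2.371 = 136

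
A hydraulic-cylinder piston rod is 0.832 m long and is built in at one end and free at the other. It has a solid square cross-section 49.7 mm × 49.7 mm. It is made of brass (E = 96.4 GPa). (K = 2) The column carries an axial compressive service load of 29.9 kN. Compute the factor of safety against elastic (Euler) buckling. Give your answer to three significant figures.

I = a⁴/12 = 49.7⁴/12 = 5.084×10^5 mm⁴
I = 5.084×10^5 mm⁴ = 5.084×10^-7 m⁴
Effective length L_e = K·L = 2 × 0.832 = 1.664 m
P_cr = π²EI / L_e² = π² × 96.4×10⁹ × 5.084×10^-7 / 1.664² = 1.747×10^5 N
Factor of safety n = P_cr / P = 174.71 / 29.9 = 5.84

n ≈ 5.84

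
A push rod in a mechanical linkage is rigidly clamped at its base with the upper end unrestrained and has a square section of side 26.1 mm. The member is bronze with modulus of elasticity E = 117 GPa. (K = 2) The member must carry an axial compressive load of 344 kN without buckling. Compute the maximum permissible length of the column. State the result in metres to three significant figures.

I = a⁴/12 = 26.1⁴/12 = 3.867×10^4 mm⁴
I = 3.867×10^-8 m⁴
At the buckling limit P_cr = P = 3.440×10^5 N
From P_cr = π²EI/(K·L)²:  L = (1/K)·√(π²EI/P_cr) = (1/2)·√(π²×1.17×10^11×3.867×10^-8/3.440×10^5)
L = 0.180 m

L_max ≈ 0.180 m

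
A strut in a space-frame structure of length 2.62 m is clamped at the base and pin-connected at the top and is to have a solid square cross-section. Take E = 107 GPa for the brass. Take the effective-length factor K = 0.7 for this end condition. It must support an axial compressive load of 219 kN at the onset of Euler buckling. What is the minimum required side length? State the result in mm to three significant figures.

L_e = K·L = 0.7 × 2.62 = 1.834 m
Required I = P_cr·L_e²/(π²E) = 2.190×10^5 × 1.834² / (π² × 1.07×10^11) = 6.975×10^-7 m⁴
I_req = 6.975×10^5 mm⁴
Solid square: I = a⁴/12  ⇒  a = (12I)^(1/4) = (12×6.975×10^5)^(1/4) = 53.8 mm

a ≈ 53.8 mm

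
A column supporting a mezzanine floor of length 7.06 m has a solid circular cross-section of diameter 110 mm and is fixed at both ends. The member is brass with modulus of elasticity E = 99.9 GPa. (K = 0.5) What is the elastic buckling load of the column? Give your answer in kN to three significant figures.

I = πd⁴/64 = π×110⁴/64 = 7.187×10^6 mm⁴
I = 7.187×10^6 mm⁴ = 7.187×10^-6 m⁴
Effective length L_e = K·L = 0.5 × 7.06 = 3.530 m
P_cr = π²EI / L_e² = π² × 99.9×10⁹ × 7.187×10^-6 / 3.530² = 5.687×10^5 N

P_cr ≈ 569 kN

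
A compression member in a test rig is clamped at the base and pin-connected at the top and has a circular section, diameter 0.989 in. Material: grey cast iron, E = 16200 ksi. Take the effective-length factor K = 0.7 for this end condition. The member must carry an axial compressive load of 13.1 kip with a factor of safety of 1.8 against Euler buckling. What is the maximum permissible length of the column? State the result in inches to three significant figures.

L_max ≈ 25.5 in

I = πd⁴/64 = π×0.989⁴/64 = 4.696×10^-2 in⁴
Required critical load P_cr = n·P = 1.8 × 13.1 = 23.58 kip = 2.358×10^4 lb
From P_cr = π²EI/(K·L)²:  L = (1/K)·√(π²EI/P_cr) = (1/0.7)·√(π²×1.62×10^7×4.696×10^-2/2.358×10^4)
L = 25.5 in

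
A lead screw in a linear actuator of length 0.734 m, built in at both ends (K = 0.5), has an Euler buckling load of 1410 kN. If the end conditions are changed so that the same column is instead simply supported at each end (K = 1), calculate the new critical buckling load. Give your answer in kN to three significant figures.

P_cr ∝ 1/K², so P_cr,new = P_cr,old × (K_old/K_new)² = 1410 × (0.5/1)²
= 1410 × 0.2500 = 352 kN

P_cr ≈ 352 kN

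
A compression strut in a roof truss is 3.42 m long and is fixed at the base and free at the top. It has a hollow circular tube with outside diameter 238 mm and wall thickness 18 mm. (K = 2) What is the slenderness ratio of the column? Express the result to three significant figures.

λ ≈ 87.6

Inner diameter d_i = 238 − 2×18 = 202.0 mm
I = π(d_o⁴ − d_i⁴)/64 = π(238⁴ − 202.0⁴)/64 = 7.577×10^7 mm⁴
A = 1.244×10^4 mm²;  r_min = √(I/A) = √(7.577×10^7/1.244×10^4) = 78.04 mm
L_e = K·L = 2 × 3.42 m = 6.840 m = 6840.0 mm
λ = L_e / r_min = 6840.0 / 78.04 = 87.6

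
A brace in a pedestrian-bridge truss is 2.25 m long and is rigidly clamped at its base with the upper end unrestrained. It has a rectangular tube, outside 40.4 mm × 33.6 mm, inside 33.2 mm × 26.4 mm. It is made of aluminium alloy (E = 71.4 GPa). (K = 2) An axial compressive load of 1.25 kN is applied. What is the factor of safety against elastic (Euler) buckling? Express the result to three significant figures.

n ≈ 2.14

Weak-axis I_min = (h_o·b_o³ − h_i·b_i³)/12 with b_o = 33.6, b_i = 26.40 mm (shorter outer/inner sides).
I_min = (40.4×33.6³ − 33.20×26.40³)/12 = 7.680×10^4 mm⁴
I = 7.680×10^4 mm⁴ = 7.680×10^-8 m⁴
Effective length L_e = K·L = 2 × 2.25 = 4.500 m
P_cr = π²EI / L_e² = π² × 71.4×10⁹ × 7.680×10^-8 / 4.500² = 2.673×10^3 N
Factor of safety n = P_cr / P = 2.6727 / 1.25 = 2.14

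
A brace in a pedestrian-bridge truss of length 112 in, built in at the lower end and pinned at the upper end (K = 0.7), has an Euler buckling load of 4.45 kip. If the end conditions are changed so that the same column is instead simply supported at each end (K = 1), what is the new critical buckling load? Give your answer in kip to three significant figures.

P_cr ∝ 1/K², so P_cr,new = P_cr,old × (K_old/K_new)² = 4.45 × (0.7/1)²
= 4.45 × 0.4900 = 2.18 kip

P_cr ≈ 2.18 kip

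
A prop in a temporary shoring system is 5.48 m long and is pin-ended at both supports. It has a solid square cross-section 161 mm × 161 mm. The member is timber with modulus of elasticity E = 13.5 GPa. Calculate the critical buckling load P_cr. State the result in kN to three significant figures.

I = a⁴/12 = 161⁴/12 = 5.599×10^7 mm⁴
I = 5.599×10^7 mm⁴ = 5.599×10^-5 m⁴
Effective length L_e = K·L = 1 × 5.48 = 5.480 m
P_cr = π²EI / L_e² = π² × 13.5×10⁹ × 5.599×10^-5 / 5.480² = 2.484×10^5 N

P_cr ≈ 248 kN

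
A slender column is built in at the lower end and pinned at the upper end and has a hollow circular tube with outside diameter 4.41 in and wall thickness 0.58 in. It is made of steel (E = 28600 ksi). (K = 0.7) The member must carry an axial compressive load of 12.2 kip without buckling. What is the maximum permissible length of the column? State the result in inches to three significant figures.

L_max ≈ 786 in

Inner diameter d_i = 4.41 − 2×0.58 = 3.250 in
I = π(d_o⁴ − d_i⁴)/64 = π(4.41⁴ − 3.250⁴)/64 = 13.09 in⁴
At the buckling limit P_cr = P = 1.220×10^4 lb
From P_cr = π²EI/(K·L)²:  L = (1/K)·√(π²EI/P_cr) = (1/0.7)·√(π²×2.86×10^7×13.09/1.220×10^4)
L = 786 in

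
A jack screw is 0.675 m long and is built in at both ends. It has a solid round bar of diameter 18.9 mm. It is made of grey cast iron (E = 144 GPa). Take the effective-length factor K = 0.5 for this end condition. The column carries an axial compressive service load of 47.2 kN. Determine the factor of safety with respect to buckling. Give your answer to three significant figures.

n ≈ 1.66

I = πd⁴/64 = π×18.9⁴/64 = 6.264×10^3 mm⁴
I = 6.264×10^3 mm⁴ = 6.264×10^-9 m⁴
Effective length L_e = K·L = 0.5 × 0.675 = 0.3375 m
P_cr = π²EI / L_e² = π² × 144×10⁹ × 6.264×10^-9 / 0.3375² = 7.815×10^4 N
Factor of safety n = P_cr / P = 78.151 / 47.2 = 1.66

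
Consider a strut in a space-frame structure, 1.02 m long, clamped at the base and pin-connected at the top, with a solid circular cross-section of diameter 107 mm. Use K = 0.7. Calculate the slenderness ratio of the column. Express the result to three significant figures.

λ ≈ 26.7

I = πd⁴/64 = π×107⁴/64 = 6.434×10^6 mm⁴
A = 8.992×10^3 mm²;  r_min = √(I/A) = √(6.434×10^6/8.992×10^3) = 26.75 mm
L_e = K·L = 0.7 × 1.02 m = 0.7140 m = 714.00 mm
λ = L_e / r_min = 714.00 / 26.75 = 26.7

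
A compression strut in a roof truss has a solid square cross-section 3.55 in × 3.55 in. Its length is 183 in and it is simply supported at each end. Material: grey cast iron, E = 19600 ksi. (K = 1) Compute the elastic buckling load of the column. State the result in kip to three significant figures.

I = a⁴/12 = 3.55⁴/12 = 13.24 in⁴
Effective length L_e = K·L = 1 × 183 = 183.0 in
P_cr = π²EI / L_e² = π² × 19600×10³ × 13.24 / 183.0² = 7.645×10^4 lb

P_cr ≈ 76.5 kip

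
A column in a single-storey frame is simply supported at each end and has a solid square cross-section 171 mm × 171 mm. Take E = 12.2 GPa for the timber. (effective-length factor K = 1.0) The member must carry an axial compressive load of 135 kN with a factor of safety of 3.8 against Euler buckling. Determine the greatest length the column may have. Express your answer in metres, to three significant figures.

I = a⁴/12 = 171⁴/12 = 7.125×10^7 mm⁴
I = 7.125×10^-5 m⁴
Required critical load P_cr = n·P = 3.8 × 135 = 513.0 kN = 5.130×10^5 N
From P_cr = π²EI/(K·L)²:  L = (1/K)·√(π²EI/P_cr) = (1/1)·√(π²×1.22×10^10×7.125×10^-5/5.130×10^5)
L = 4.09 m

L_max ≈ 4.09 m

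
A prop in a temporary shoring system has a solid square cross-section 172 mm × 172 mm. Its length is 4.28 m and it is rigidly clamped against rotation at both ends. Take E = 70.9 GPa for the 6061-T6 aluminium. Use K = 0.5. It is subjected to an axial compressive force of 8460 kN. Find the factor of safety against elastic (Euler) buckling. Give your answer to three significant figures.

n ≈ 1.32

I = a⁴/12 = 172⁴/12 = 7.293×10^7 mm⁴
I = 7.293×10^7 mm⁴ = 7.293×10^-5 m⁴
Effective length L_e = K·L = 0.5 × 4.28 = 2.140 m
P_cr = π²EI / L_e² = π² × 70.9×10⁹ × 7.293×10^-5 / 2.140² = 1.114×10^7 N
Factor of safety n = P_cr / P = 11144 / 8460 = 1.32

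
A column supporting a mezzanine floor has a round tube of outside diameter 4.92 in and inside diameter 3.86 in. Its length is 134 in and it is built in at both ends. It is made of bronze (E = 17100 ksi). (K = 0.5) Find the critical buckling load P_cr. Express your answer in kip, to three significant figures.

P_cr ≈ 672 kip

d_o = 4.92 in, d_i = 3.86 in
I = π(d_o⁴ − d_i⁴)/64 = π(4.92⁴ − 3.860⁴)/64 = 17.87 in⁴
Effective length L_e = K·L = 0.5 × 134 = 67.00 in
P_cr = π²EI / L_e² = π² × 17100×10³ × 17.87 / 67.00² = 6.717×10^5 lb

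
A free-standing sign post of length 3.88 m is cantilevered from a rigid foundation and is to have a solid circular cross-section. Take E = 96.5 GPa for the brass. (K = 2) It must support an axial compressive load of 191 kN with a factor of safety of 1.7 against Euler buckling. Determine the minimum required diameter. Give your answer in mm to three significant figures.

d ≈ 143 mm

Required P_cr = n·P = 1.7 × 191 = 324.7 kN
L_e = K·L = 2 × 3.88 = 7.760 m
Required I = P_cr·L_e²/(π²E) = 3.247×10^5 × 7.760² / (π² × 9.65×10^10) = 2.053×10^-5 m⁴
I_req = 2.053×10^7 mm⁴
Solid circle: I = πd⁴/64  ⇒  d = (64I/π)^(1/4) = (64×2.053×10^7/π)^(1/4) = 143 mm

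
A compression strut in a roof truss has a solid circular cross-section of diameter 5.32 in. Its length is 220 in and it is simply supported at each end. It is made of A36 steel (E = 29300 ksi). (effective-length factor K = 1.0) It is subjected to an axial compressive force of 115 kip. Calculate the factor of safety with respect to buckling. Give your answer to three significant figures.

n ≈ 2.04

I = πd⁴/64 = π×5.32⁴/64 = 39.32 in⁴
Effective length L_e = K·L = 1 × 220 = 220.0 in
P_cr = π²EI / L_e² = π² × 29300×10³ × 39.32 / 220.0² = 2.349×10^5 lb
Factor of safety n = P_cr / P = 234.93 / 115 = 2.04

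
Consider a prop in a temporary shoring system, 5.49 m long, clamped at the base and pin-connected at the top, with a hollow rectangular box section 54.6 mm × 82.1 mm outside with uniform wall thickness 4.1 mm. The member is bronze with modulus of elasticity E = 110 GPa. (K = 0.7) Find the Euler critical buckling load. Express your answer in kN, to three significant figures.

Inner dimensions: h_i = 82.1 − 2×4.1 = 73.90 mm, b_i = 54.6 − 2×4.1 = 46.40 mm
Weak-axis I_min = (h_o·b_o³ − h_i·b_i³)/12 with b_o = 54.6, b_i = 46.40 mm (shorter outer/inner sides).
I_min = (82.1×54.6³ − 73.90×46.40³)/12 = 4.984×10^5 mm⁴
I = 4.984×10^5 mm⁴ = 4.984×10^-7 m⁴
Effective length L_e = K·L = 0.7 × 5.49 = 3.843 m
P_cr = π²EI / L_e² = π² × 110×10⁹ × 4.984×10^-7 / 3.843² = 3.664×10^4 N

P_cr ≈ 36.6 kN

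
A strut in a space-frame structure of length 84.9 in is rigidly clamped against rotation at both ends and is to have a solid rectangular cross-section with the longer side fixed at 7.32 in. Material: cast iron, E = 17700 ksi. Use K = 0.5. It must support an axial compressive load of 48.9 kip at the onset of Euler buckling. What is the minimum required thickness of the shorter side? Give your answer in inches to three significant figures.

b ≈ 0.939 in

L_e = K·L = 0.5 × 84.9 = 42.45 in
Required I = P_cr·L_e²/(π²E) = 4.890×10^4 × 42.45² / (π² × 1.77×10^7) = 0.5044 in⁴
Rectangle, weak axis: I_min = h·b³/12 with h = 7.32 in fixed  ⇒  b = (12I/h)^(1/3) = 0.939 in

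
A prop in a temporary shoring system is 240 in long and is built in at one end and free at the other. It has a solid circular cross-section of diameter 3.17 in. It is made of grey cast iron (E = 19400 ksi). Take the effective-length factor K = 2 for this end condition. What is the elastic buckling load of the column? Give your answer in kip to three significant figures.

I = πd⁴/64 = π×3.17⁴/64 = 4.957 in⁴
Effective length L_e = K·L = 2 × 240 = 480.0 in
P_cr = π²EI / L_e² = π² × 19400×10³ × 4.957 / 480.0² = 4.119×10^3 lb

P_cr ≈ 4.12 kip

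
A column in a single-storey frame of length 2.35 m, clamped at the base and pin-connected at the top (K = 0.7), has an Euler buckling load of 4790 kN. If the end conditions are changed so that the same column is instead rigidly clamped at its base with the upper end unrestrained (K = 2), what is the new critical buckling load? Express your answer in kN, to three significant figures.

P_cr ≈ 587 kN

P_cr ∝ 1/K², so P_cr,new = P_cr,old × (K_old/K_new)² = 4790 × (0.7/2)²
= 4790 × 0.1225 = 587 kN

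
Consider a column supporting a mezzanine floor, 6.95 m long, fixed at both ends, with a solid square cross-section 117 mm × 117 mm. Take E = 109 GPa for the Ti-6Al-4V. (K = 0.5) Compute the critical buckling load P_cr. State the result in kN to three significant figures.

P_cr ≈ 1390 kN

I = a⁴/12 = 117⁴/12 = 1.562×10^7 mm⁴
I = 1.562×10^7 mm⁴ = 1.562×10^-5 m⁴
Effective length L_e = K·L = 0.5 × 6.95 = 3.475 m
P_cr = π²EI / L_e² = π² × 109×10⁹ × 1.562×10^-5 / 3.475² = 1.391×10^6 N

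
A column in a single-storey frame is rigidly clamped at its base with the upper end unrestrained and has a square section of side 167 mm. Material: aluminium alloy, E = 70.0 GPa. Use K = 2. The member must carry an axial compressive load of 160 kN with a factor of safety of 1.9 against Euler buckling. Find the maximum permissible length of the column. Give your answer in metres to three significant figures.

I = a⁴/12 = 167⁴/12 = 6.482×10^7 mm⁴
I = 6.482×10^-5 m⁴
Required critical load P_cr = n·P = 1.9 × 160 = 304.0 kN = 3.040×10^5 N
From P_cr = π²EI/(K·L)²:  L = (1/K)·√(π²EI/P_cr) = (1/2)·√(π²×7.00×10^10×6.482×10^-5/3.040×10^5)
L = 6.07 m

L_max ≈ 6.07 m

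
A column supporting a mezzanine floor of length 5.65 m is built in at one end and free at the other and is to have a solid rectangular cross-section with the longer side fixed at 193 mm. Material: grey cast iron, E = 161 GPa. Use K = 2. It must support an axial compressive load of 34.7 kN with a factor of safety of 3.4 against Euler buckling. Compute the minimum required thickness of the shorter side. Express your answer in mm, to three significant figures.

Required P_cr = n·P = 3.4 × 34.7 = 118.0 kN
L_e = K·L = 2 × 5.65 = 11.30 m
Required I = P_cr·L_e²/(π²E) = 1.180×10^5 × 11.30² / (π² × 1.61×10^11) = 9.481×10^-6 m⁴
I_req = 9.481×10^6 mm⁴
Rectangle, weak axis: I_min = h·b³/12 with h = 193 mm fixed  ⇒  b = (12I/h)^(1/3) = 83.8 mm

b ≈ 83.8 mm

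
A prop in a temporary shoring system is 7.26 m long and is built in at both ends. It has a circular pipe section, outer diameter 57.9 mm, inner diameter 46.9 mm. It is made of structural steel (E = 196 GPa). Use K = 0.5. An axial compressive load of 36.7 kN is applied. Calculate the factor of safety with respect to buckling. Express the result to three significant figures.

n ≈ 1.26

d_o = 57.9 mm, d_i = 46.9 mm
I = π(d_o⁴ − d_i⁴)/64 = π(57.9⁴ − 46.90⁴)/64 = 3.142×10^5 mm⁴
I = 3.142×10^5 mm⁴ = 3.142×10^-7 m⁴
Effective length L_e = K·L = 0.5 × 7.26 = 3.630 m
P_cr = π²EI / L_e² = π² × 196×10⁹ × 3.142×10^-7 / 3.630² = 4.612×10^4 N
Factor of safety n = P_cr / P = 46.123 / 36.7 = 1.26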